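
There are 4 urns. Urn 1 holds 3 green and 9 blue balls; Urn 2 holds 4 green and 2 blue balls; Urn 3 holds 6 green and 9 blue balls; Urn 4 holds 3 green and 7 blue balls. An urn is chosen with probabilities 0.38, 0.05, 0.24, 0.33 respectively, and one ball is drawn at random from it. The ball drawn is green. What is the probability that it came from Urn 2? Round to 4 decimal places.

Tabulate prior·likelihood by source: [1] prior 0.38, lik 0.25, product 0.09500; [2] prior 0.05, lik 0.6667, product 0.03333; [3] prior 0.24, lik 0.4, product 0.09600; [4] prior 0.33, lik 0.3, product 0.09900.
Normalizing constant = 0.32333; the posterior for Urn 2 is its product over the sum, 0.03333/0.32333 = 0.1031.

Posterior probability ≈ 0.1031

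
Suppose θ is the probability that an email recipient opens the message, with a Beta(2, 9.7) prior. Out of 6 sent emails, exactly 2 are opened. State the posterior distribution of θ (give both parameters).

The binomial likelihood is conjugate to the Beta prior: with 2 successes and 4 failures, the posterior is Beta(2+2, 9.7+4) = Beta(4, 13.7).

Posterior: Beta(4, 13.7)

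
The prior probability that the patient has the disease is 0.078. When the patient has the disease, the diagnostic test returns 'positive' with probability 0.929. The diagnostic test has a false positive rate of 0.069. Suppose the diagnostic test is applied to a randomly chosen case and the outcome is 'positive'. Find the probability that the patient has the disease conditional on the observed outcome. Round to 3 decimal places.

Let H be the event that the patient has the disease. P(H) = 0.078, so P(¬H) = 0.922. With E the 'positive' result, P(E|H) = 0.929 and P(E|¬H) = 0.069.
P(E) = 0.929·0.078 + 0.069·0.922 = 0.072462 + 0.063618 = 0.13608.
By Bayes' theorem, P(H|E) = 0.072462 / 0.13608 = 0.532.

P(H | E) ≈ 0.532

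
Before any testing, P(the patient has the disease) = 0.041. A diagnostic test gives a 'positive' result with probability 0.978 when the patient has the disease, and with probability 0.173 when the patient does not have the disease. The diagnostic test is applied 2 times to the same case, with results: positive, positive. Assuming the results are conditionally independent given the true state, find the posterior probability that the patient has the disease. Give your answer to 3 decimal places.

With H the event that the patient has the disease, the joint likelihood of the observed sequence is P(data|H) = 0.978·0.978 = 0.95648 and P(data|¬H) = 0.173·0.173 = 0.029929.
Bayes: P(H|data) = 0.041·0.95648 / (0.041·0.95648 + 0.959·0.029929) = 0.039216/0.067918 = 0.5774.

Posterior P(H) ≈ 0.577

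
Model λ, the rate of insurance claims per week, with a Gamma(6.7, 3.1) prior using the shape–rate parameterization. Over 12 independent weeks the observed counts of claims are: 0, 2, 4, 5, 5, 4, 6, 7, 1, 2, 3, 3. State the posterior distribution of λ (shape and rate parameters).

Posterior: Gamma(shape=48.7, rate=15.1)

The Poisson likelihood adds the total count to the shape and the number of exposure periods to the rate. Here ∑xᵢ = 42 and n = 12, so shape 6.7→48.7 and rate 3.1→15.1.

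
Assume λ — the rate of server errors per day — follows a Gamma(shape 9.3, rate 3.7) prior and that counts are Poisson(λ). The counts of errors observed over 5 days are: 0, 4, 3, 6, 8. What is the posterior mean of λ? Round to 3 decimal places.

The Poisson likelihood adds the total count to the shape and the number of exposure periods to the rate. Here ∑xᵢ = 21 and n = 5, so shape 9.3→30.3 and rate 3.7→8.7.
Posterior mean = shape/rate = 30.3/8.7 = 3.483.

Posterior mean ≈ 3.483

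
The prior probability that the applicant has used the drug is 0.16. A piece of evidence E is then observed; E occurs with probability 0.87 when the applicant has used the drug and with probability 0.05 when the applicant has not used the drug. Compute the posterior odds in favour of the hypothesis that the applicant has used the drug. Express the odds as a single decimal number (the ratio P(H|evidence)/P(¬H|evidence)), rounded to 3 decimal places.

Posterior odds ≈ 3.314

Prior odds = 0.16/(1−0.16) = 0.19048.
Likelihood ratio for E = 0.87/0.05 = 17.400.
Posterior odds = prior odds × LR = 3.3143.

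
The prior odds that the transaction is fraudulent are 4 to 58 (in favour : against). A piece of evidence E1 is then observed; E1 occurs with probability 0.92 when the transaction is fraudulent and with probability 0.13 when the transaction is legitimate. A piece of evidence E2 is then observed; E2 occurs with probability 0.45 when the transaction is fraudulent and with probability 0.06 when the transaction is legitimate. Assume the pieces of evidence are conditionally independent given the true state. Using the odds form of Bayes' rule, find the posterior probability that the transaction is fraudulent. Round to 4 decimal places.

Posterior probability ≈ 0.7854

Prior odds = 4/58 = 0.068966.
Likelihood ratio for E1 = 0.92/0.13 = 7.0769.
Likelihood ratio for E2 = 0.45/0.06 = 7.5000.
Posterior odds = prior odds × LR₁ × LR₂ = 3.6605.
Posterior probability = odds/(1+odds) = 3.6605/4.6605 = 0.7854.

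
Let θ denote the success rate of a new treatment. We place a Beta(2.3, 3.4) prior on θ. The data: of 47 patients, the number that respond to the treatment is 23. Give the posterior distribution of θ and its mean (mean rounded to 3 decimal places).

Posterior: Beta(25.3, 27.4); mean ≈ 0.480

Observing 23 successes and 24 failures updates Beta(2.3, 3.4) by adding the success and failure counts to the two shape parameters: α = 2.3+23 = 25.3, β = 3.4+24 = 27.4.
Posterior mean = α/(α+β) = 25.3/52.7 = 0.480.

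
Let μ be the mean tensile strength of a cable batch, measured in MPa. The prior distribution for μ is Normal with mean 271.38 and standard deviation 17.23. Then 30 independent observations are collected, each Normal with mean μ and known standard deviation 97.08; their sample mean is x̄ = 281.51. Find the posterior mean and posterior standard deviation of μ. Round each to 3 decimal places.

Posterior mean ≈ 276.302; posterior SD ≈ 12.355

Prior precision 1/τ₀² = 1/17.23² = 0.00336844; data precision n/σ² = 30/97.08² = 0.00318318.
Posterior precision = 0.00336844 + 0.00318318 = 0.00655163, giving posterior SD = 1/√0.00655163 = 12.355.
Posterior mean = (0.00336844·271.38 + 0.00318318·281.51) / 0.00655163 = 276.302.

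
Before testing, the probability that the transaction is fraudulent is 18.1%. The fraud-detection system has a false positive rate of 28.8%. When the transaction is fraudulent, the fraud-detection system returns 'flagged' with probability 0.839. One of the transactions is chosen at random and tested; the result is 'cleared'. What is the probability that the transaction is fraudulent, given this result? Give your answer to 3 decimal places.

P(H | E) ≈ 0.048

Let H be the event that the transaction is fraudulent. P(H) = 0.181, so P(¬H) = 0.819. With E the 'cleared' result, P(E|H) = 0.161 and P(E|¬H) = 0.712.
P(E) = 0.161·0.181 + 0.712·0.819 = 0.029141 + 0.58313 = 0.61227.
By Bayes' theorem, P(H|E) = 0.029141 / 0.61227 = 0.048.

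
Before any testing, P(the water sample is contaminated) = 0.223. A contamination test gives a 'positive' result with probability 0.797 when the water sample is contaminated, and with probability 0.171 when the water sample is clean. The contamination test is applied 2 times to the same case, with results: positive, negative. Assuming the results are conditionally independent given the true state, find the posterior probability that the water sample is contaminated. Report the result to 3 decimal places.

Posterior P(H) ≈ 0.247

Let H be the event that the water sample is contaminated; start with P(H) = 0.223. P('positive'|H) = 0.797, P('positive'|¬H) = 0.171.
Update on result 1 ('positive'): P(H) ← 0.797·0.2230 / (0.797·0.2230 + 0.171·0.7770) = 0.17773/0.31060 = 0.5722.
Update on result 2 ('negative'): P(H) ← 0.203·0.5722 / (0.203·0.5722 + 0.829·0.4278) = 0.11616/0.47079 = 0.2467.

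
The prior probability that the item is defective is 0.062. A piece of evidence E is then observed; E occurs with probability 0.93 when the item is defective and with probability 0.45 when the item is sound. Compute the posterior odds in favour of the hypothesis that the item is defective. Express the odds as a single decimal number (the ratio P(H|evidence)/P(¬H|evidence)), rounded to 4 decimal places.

Prior odds = 0.062/(1−0.062) = 0.066098.
Likelihood ratio for E = 0.93/0.45 = 2.0667.
Posterior odds = prior odds × LR = 0.13660.

Posterior odds ≈ 0.1366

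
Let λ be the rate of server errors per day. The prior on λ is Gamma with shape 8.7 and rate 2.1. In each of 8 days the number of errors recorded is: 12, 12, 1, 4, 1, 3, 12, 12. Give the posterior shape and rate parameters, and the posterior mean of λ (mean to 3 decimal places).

Total count ∑xᵢ = 57 over n = 8 days.
Gamma is conjugate to the Poisson likelihood: posterior is Gamma(shape = 8.7+57 = 65.7, rate = 2.1+8 = 10.1).
Posterior mean = shape/rate = 65.7/10.1 = 6.505.

Posterior: Gamma(shape=65.7, rate=10.1); mean ≈ 6.505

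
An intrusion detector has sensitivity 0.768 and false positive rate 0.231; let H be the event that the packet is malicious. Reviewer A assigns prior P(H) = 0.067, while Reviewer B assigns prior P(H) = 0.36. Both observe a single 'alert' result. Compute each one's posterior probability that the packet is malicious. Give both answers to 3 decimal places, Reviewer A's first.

Reviewer A: 0.193; Reviewer B: 0.652

P('+'|H) = 0.768, P('+'|¬H) = 0.231.
Reviewer A: numerator 0.768·0.067 = 0.051456; evidence = 0.051456+0.231·0.933 = 0.26698; posterior = 0.193.
Reviewer B: numerator 0.768·0.36 = 0.27648; evidence = 0.27648+0.231·0.64 = 0.42432; posterior = 0.652.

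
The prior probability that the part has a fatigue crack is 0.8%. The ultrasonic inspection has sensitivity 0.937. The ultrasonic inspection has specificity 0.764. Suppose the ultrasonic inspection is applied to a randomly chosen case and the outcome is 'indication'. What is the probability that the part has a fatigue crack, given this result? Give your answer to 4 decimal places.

P(H | E) ≈ 0.0310

Let H be the event that the part has a fatigue crack. P(H) = 0.008, so P(¬H) = 0.992. With E the 'indication' result, P(E|H) = 0.937 and P(E|¬H) = 0.236.
P(E) = 0.937·0.008 + 0.236·0.992 = 0.0074960 + 0.23411 = 0.24161.
By Bayes' theorem, P(H|E) = 0.0074960 / 0.24161 = 0.0310.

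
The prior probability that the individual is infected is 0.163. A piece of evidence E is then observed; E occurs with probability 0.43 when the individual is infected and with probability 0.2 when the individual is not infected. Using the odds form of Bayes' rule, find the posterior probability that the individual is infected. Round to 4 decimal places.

Posterior probability ≈ 0.2951

Prior odds = 0.163/(1−0.163) = 0.19474.
Likelihood ratio for E = 0.43/0.2 = 2.1500.
Posterior odds = prior odds × LR = 0.41870.
Posterior probability = odds/(1+odds) = 0.41870/1.4187 = 0.2951.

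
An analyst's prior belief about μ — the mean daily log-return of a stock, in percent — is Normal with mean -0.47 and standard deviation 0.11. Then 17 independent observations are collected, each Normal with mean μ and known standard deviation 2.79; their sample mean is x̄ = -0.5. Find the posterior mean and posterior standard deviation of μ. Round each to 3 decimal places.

With known σ, the Normal prior is conjugate. Weight on the data is w = (n/σ²)/(n/σ² + 1/τ₀²) = 2.18394/(2.18394+82.6446) = 0.025745.
Posterior mean = w·x̄ + (1−w)·μ₀ = 0.025745·-0.5 + 0.97425·-0.47 = -0.471. Posterior variance = 1/(2.18394+82.6446) = 0.0117885, so SD = 0.109.

Posterior mean ≈ -0.471; posterior SD ≈ 0.109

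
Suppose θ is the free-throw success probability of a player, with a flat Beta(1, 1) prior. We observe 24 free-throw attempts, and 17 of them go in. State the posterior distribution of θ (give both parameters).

The binomial likelihood is conjugate to the Beta prior: with 17 successes and 7 failures, the posterior is Beta(1+17, 1+7) = Beta(18, 8).

Posterior: Beta(18, 8)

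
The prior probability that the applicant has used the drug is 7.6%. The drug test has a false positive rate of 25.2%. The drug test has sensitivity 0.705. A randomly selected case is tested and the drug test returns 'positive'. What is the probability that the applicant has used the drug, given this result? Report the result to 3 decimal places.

Write H for 'the applicant has used the drug'. Prior odds H:¬H = 0.076/0.924 = 0.082251. For the 'positive' outcome, the likelihood ratio is 0.705/0.252 = 2.7976.
Posterior odds = 0.082251 × 2.7976 = 0.23011, so P(H|E) = 0.23011/(1+0.23011) = 0.187.

P(H | E) ≈ 0.187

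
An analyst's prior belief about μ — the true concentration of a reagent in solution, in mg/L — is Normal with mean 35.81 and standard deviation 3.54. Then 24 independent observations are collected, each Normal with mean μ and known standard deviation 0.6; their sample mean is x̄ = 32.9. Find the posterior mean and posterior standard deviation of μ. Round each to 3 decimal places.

Posterior mean ≈ 32.903; posterior SD ≈ 0.122

Prior precision 1/τ₀² = 1/3.54² = 0.0797983; data precision n/σ² = 24/0.6² = 66.6667.
Posterior precision = 0.0797983 + 66.6667 = 66.7465, giving posterior SD = 1/√66.7465 = 0.122.
Posterior mean = (0.0797983·35.81 + 66.6667·32.9) / 66.7465 = 32.903.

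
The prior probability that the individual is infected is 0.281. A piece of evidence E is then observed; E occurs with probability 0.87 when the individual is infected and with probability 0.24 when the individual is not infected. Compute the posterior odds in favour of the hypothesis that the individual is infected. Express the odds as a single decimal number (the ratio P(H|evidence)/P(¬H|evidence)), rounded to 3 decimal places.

Prior odds = 0.281/(1−0.281) = 0.39082.
Likelihood ratio for E = 0.87/0.24 = 3.6250.
Posterior odds = prior odds × LR = 1.4167.

Posterior odds ≈ 1.417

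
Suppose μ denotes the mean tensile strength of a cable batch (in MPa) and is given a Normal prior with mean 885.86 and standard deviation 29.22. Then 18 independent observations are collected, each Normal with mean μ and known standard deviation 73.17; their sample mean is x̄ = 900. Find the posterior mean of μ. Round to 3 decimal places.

With known σ, the Normal prior is conjugate. Weight on the data is w = (n/σ²)/(n/σ² + 1/τ₀²) = 0.00336207/(0.00336207+0.00117122) = 0.74164.
Posterior mean = w·x̄ + (1−w)·μ₀ = 0.74164·900 + 0.25836·885.86 = 896.347.

Posterior mean ≈ 896.347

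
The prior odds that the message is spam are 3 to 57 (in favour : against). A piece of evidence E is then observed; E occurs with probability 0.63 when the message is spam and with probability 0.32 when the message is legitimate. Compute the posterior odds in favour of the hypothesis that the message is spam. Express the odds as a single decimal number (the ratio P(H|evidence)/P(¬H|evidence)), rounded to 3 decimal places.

Posterior odds ≈ 0.104

Prior odds = 3/57 = 0.052632. In log-odds, ln(0.052632) = -2.9444.
Add log likelihood ratio: ln(1.9688) = 0.67740.
Posterior log-odds = -2.2670, so posterior odds = exp(-2.2670) = 0.10362.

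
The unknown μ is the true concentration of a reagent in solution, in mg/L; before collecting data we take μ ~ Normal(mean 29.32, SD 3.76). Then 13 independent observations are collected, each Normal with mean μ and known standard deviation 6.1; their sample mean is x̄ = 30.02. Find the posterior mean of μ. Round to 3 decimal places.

Posterior mean ≈ 29.902

Prior precision 1/τ₀² = 1/3.76² = 0.0707334; data precision n/σ² = 13/6.1² = 0.349368.
Posterior precision = 0.0707334 + 0.349368 = 0.420102.
Posterior mean = (0.0707334·29.32 + 0.349368·30.02) / 0.420102 = 29.902.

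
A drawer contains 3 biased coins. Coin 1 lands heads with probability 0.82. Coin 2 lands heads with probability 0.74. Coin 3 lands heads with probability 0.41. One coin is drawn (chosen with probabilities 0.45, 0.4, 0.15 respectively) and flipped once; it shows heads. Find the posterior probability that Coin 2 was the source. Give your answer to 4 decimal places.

Posterior probability ≈ 0.4074

Tabulate prior·likelihood by source: [1] prior 0.45, lik 0.82, product 0.3690; [2] prior 0.4, lik 0.74, product 0.2960; [3] prior 0.15, lik 0.41, product 0.06150.
Normalizing constant = 0.72650; the posterior for Coin 2 is its product over the sum, 0.2960/0.72650 = 0.4074.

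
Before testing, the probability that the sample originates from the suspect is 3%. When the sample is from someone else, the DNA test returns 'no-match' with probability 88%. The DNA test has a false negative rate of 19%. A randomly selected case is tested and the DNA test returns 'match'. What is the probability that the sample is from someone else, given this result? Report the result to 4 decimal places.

Let H be the event that the sample originates from the suspect. P(H) = 0.03, so P(¬H) = 0.97. With E the 'match' result, P(E|H) = 0.81 and P(E|¬H) = 0.12.
P(E) = 0.81·0.03 + 0.12·0.97 = 0.024300 + 0.11640 = 0.14070.
By Bayes' theorem, P(H|E) = 0.024300 / 0.14070 = 0.1727. Hence P(¬H|E) = 1 − 0.1727 = 0.8273.

P(¬H | E) ≈ 0.8273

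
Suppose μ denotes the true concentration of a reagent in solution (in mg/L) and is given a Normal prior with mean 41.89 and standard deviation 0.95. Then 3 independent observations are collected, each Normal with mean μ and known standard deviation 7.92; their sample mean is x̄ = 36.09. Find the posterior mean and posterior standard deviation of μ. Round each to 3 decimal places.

Prior precision 1/τ₀² = 1/0.95² = 1.10803; data precision n/σ² = 3/7.92² = 0.0478268.
Posterior precision = 1.10803 + 0.0478268 = 1.15586, giving posterior SD = 1/√1.15586 = 0.930.
Posterior mean = (1.10803·41.89 + 0.0478268·36.09) / 1.15586 = 41.650.

Posterior mean ≈ 41.650; posterior SD ≈ 0.930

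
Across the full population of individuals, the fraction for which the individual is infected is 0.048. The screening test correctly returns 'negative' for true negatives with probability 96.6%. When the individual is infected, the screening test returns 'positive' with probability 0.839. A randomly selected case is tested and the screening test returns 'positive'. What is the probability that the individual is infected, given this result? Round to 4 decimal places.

P(H | E) ≈ 0.5544

Write H for 'the individual is infected'. Prior odds H:¬H = 0.048/0.952 = 0.050420. For the 'positive' outcome, the likelihood ratio is 0.839/0.034 = 24.676.
Posterior odds = 0.050420 × 24.676 = 1.2442, so P(H|E) = 1.2442/(1+1.2442) = 0.5544.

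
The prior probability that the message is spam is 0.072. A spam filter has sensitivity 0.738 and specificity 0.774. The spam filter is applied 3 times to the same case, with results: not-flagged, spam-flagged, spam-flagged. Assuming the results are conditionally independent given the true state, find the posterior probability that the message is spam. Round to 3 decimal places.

Posterior P(H) ≈ 0.219

With H the event that the message is spam, the joint likelihood of the observed sequence is P(data|H) = 0.262·0.738·0.738 = 0.14270 and P(data|¬H) = 0.774·0.226·0.226 = 0.039533.
Bayes: P(H|data) = 0.072·0.14270 / (0.072·0.14270 + 0.928·0.039533) = 0.010274/0.046961 = 0.2188.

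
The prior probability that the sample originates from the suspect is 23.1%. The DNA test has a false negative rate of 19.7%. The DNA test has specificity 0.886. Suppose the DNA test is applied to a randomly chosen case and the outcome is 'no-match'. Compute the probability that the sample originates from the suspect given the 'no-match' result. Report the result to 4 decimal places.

Write H for 'the sample originates from the suspect'. Prior odds H:¬H = 0.231/0.769 = 0.30039. For the 'no-match' outcome, the likelihood ratio is 0.197/0.886 = 0.22235.
Posterior odds = 0.30039 × 0.22235 = 0.066791, so P(H|E) = 0.066791/(1+0.066791) = 0.0626.

P(H | E) ≈ 0.0626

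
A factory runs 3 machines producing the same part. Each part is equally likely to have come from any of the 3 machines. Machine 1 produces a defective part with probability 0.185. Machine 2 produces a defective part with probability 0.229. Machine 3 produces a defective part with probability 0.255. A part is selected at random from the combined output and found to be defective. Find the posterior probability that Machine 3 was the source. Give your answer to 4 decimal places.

Posterior probability ≈ 0.3812

Tabulate prior·likelihood by source: [1] prior 0.333333, lik 0.185, product 0.06167; [2] prior 0.333333, lik 0.229, product 0.07633; [3] prior 0.333333, lik 0.255, product 0.08500.
Normalizing constant = 0.22300; the posterior for Machine 3 is its product over the sum, 0.08500/0.22300 = 0.3812.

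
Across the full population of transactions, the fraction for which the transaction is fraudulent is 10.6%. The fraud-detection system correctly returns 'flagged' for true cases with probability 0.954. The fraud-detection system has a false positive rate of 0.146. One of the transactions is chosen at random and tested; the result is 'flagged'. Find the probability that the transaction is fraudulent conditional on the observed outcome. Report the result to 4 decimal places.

P(H | E) ≈ 0.4365

Write H for 'the transaction is fraudulent'. Prior odds H:¬H = 0.106/0.894 = 0.11857. For the 'flagged' outcome, the likelihood ratio is 0.954/0.146 = 6.5342.
Posterior odds = 0.11857 × 6.5342 = 0.77475, so P(H|E) = 0.77475/(1+0.77475) = 0.4365.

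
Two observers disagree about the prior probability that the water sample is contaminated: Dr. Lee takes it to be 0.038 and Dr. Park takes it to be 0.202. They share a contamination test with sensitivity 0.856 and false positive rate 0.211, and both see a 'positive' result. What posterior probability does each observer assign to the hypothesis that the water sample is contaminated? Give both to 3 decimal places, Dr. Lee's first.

P('+'|H) = 0.856, P('+'|¬H) = 0.211.
Dr. Lee: numerator 0.856·0.038 = 0.032528; evidence = 0.032528+0.211·0.962 = 0.23551; posterior = 0.138.
Dr. Park: numerator 0.856·0.202 = 0.17291; evidence = 0.17291+0.211·0.798 = 0.34129; posterior = 0.507.

Dr. Lee: 0.138; Dr. Park: 0.507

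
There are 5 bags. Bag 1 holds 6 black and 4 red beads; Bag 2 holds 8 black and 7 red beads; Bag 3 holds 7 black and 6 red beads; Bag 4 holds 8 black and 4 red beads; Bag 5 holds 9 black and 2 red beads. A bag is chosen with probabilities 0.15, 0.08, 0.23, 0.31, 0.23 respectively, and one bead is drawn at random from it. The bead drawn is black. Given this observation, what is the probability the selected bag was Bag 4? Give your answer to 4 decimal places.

Posterior probability ≈ 0.3173

P(black|Bag 1) = 0.6; P(black|Bag 2) = 0.5333; P(black|Bag 3) = 0.5385; P(black|Bag 4) = 0.6667; P(black|Bag 5) = 0.8182.
Prior × likelihood for each source: 0.15·0.6=0.09000, 0.08·0.5333=0.04267, 0.23·0.5385=0.1238, 0.31·0.6667=0.2067, 0.23·0.8182=0.1882. Summing gives P(black) = 0.65136.
P(Bag 4 | black) = 0.2067 / 0.65136 = 0.3173.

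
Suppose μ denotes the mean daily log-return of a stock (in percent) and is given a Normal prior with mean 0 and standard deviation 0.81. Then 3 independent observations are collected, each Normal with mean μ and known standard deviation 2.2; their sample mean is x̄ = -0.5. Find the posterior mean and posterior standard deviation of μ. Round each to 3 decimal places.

With known σ, the Normal prior is conjugate. Weight on the data is w = (n/σ²)/(n/σ² + 1/τ₀²) = 0.619835/(0.619835+1.52416) = 0.28910.
Posterior mean = w·x̄ + (1−w)·μ₀ = 0.28910·-0.5 + 0.71090·0 = -0.145. Posterior variance = 1/(0.619835+1.52416) = 0.466420, so SD = 0.683.

Posterior mean ≈ -0.145; posterior SD ≈ 0.683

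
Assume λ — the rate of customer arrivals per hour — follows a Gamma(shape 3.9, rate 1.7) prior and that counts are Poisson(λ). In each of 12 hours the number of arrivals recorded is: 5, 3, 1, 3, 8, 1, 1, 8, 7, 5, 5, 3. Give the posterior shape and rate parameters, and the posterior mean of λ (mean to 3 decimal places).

Posterior: Gamma(shape=53.9, rate=13.7); mean ≈ 3.934

Total count ∑xᵢ = 50 over n = 12 hours.
Gamma is conjugate to the Poisson likelihood: posterior is Gamma(shape = 3.9+50 = 53.9, rate = 1.7+12 = 13.7).
E[λ | data] = 53.9/13.7 = 3.934.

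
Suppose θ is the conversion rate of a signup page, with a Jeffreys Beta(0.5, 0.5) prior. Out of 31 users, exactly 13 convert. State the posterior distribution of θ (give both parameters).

Posterior: Beta(13.5, 18.5)

Observing 13 successes and 18 failures updates Beta(0.5, 0.5) by adding the success and failure counts to the two shape parameters: α = 0.5+13 = 13.5, β = 0.5+18 = 18.5.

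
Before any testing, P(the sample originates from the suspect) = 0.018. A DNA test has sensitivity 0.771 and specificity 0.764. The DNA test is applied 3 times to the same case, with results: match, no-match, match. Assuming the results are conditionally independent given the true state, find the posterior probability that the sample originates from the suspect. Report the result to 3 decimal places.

Posterior P(H) ≈ 0.055

With H the event that the sample originates from the suspect, the joint likelihood of the observed sequence is P(data|H) = 0.771·0.229·0.771 = 0.13613 and P(data|¬H) = 0.236·0.764·0.236 = 0.042552.
Bayes: P(H|data) = 0.018·0.13613 / (0.018·0.13613 + 0.982·0.042552) = 0.0024503/0.044236 = 0.0554.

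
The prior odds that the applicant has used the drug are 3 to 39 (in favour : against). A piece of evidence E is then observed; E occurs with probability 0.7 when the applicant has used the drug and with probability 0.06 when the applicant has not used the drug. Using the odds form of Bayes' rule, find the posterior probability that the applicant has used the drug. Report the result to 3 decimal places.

Prior odds = 3/39 = 0.076923.
Likelihood ratio for E = 0.7/0.06 = 11.667.
Posterior odds = prior odds × LR = 0.89744.
Posterior probability = odds/(1+odds) = 0.89744/1.8974 = 0.473.

Posterior probability ≈ 0.473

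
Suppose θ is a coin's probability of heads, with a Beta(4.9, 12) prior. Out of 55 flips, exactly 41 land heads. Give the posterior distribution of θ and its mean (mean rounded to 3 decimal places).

Posterior: Beta(45.9, 26); mean ≈ 0.638

Observing 41 successes and 14 failures updates Beta(4.9, 12) by adding the success and failure counts to the two shape parameters: α = 4.9+41 = 45.9, β = 12+14 = 26.
Posterior mean = α/(α+β) = 45.9/71.9 = 0.638.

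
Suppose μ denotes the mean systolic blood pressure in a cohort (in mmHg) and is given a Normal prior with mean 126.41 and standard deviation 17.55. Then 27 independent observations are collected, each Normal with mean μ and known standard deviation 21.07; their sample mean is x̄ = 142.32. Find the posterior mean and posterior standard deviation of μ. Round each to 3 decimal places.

Posterior mean ≈ 141.514; posterior SD ≈ 3.951

Prior precision 1/τ₀² = 1/17.55² = 0.00324673; data precision n/σ² = 27/21.07² = 0.0608184.
Posterior precision = 0.00324673 + 0.0608184 = 0.0640651, giving posterior SD = 1/√0.0640651 = 3.951.
Posterior mean = (0.00324673·126.41 + 0.0608184·142.32) / 0.0640651 = 141.514.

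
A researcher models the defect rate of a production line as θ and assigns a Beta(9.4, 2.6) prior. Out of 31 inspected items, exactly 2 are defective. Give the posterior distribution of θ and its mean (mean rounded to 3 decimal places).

Observing 2 successes and 29 failures updates Beta(9.4, 2.6) by adding the success and failure counts to the two shape parameters: α = 9.4+2 = 11.4, β = 2.6+29 = 31.6.
Posterior mean = α/(α+β) = 11.4/43 = 0.265.

Posterior: Beta(11.4, 31.6); mean ≈ 0.265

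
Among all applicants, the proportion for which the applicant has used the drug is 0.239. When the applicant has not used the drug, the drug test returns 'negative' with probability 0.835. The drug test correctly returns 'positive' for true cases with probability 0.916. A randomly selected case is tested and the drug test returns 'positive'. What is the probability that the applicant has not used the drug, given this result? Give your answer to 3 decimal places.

P(¬H | E) ≈ 0.364

Let H be the event that the applicant has used the drug. P(H) = 0.239, so P(¬H) = 0.761. With E the 'positive' result, P(E|H) = 0.916 and P(E|¬H) = 0.165.
P(E) = 0.916·0.239 + 0.165·0.761 = 0.21892 + 0.12557 = 0.34449.
By Bayes' theorem, P(H|E) = 0.21892 / 0.34449 = 0.636. Hence P(¬H|E) = 1 − 0.636 = 0.364.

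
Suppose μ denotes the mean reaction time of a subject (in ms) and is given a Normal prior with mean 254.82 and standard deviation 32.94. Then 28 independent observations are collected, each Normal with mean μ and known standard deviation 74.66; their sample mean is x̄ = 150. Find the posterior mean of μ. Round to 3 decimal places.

Prior precision 1/τ₀² = 1/32.94² = 0.00092162; data precision n/σ² = 28/74.66² = 0.00502322.
Posterior precision = 0.00092162 + 0.00502322 = 0.00594484.
Posterior mean = (0.00092162·254.82 + 0.00502322·150) / 0.00594484 = 166.250.

Posterior mean ≈ 166.250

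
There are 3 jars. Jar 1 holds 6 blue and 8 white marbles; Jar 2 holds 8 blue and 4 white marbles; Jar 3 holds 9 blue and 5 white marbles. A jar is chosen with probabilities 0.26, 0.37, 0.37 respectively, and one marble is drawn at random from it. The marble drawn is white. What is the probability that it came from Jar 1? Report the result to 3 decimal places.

Posterior probability ≈ 0.368

P(white|Jar 1) = 0.5714; P(white|Jar 2) = 0.3333; P(white|Jar 3) = 0.3571.
Prior × likelihood for each source: 0.26·0.5714=0.1486, 0.37·0.3333=0.1233, 0.37·0.3571=0.1321. Summing gives P(white) = 0.40405.
P(Jar 1 | white) = 0.1486 / 0.40405 = 0.368.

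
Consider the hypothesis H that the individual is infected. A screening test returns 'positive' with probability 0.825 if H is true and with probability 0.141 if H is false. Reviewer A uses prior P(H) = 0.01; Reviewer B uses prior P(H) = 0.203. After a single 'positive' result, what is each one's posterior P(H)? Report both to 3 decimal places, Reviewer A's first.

P('+'|H) = 0.825, P('+'|¬H) = 0.141.
Reviewer A: numerator 0.825·0.01 = 0.0082500; evidence = 0.0082500+0.141·0.99 = 0.14784; posterior = 0.056.
Reviewer B: numerator 0.825·0.203 = 0.16748; evidence = 0.16748+0.141·0.797 = 0.27985; posterior = 0.598.

Reviewer A: 0.056; Reviewer B: 0.598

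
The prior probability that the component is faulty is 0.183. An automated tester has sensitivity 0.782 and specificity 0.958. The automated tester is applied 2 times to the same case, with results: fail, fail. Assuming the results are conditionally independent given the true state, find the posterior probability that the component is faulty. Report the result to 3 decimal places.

Posterior P(H) ≈ 0.987

Let H be the event that the component is faulty; start with P(H) = 0.183. P('fail'|H) = 0.782, P('fail'|¬H) = 0.042.
Update on result 1 ('fail'): P(H) ← 0.782·0.1830 / (0.782·0.1830 + 0.042·0.8170) = 0.14311/0.17742 = 0.8066.
Update on result 2 ('fail'): P(H) ← 0.782·0.8066 / (0.782·0.8066 + 0.042·0.1934) = 0.63076/0.63888 = 0.9873.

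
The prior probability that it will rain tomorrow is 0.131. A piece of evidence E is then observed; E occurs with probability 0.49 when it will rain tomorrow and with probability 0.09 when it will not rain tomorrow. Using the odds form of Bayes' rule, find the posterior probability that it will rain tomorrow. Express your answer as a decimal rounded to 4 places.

Posterior probability ≈ 0.4508

Prior odds = 0.131/(1−0.131) = 0.15075. In log-odds, ln(0.15075) = -1.8921.
Add log likelihood ratio: ln(5.4444) = 1.6946.
Posterior log-odds = -0.19755, so posterior odds = exp(-0.19755) = 0.82074. Converting, P(H|E) = 0.82074/1.8207 = 0.4508.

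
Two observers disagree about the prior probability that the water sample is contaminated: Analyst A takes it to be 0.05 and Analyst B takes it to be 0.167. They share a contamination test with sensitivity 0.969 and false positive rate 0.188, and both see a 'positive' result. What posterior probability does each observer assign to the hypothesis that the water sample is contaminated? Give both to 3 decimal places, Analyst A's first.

Analyst A: 0.213; Analyst B: 0.508

The likelihood ratio for a 'positive' result is 0.969/0.188 = 5.1543.
Analyst A: prior odds 0.05/0.95 = 0.052632; posterior odds 0.27128; posterior probability 0.213.
Analyst B: prior odds 0.167/0.833 = 0.20048; posterior odds 1.0333; posterior probability 0.508.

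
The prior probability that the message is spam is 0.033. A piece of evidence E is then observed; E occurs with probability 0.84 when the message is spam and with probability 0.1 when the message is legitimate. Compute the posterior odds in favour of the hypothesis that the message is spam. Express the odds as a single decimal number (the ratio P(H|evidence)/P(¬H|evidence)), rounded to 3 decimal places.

Posterior odds ≈ 0.287

Prior odds = 0.033/(1−0.033) = 0.034126. In log-odds, ln(0.034126) = -3.3777.
Add log likelihood ratio: ln(8.4000) = 2.1282.
Posterior log-odds = -1.2495, so posterior odds = exp(-1.2495) = 0.28666.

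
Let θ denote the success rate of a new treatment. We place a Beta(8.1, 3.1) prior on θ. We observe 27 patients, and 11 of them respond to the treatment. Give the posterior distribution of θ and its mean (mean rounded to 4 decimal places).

Posterior: Beta(19.1, 19.1); mean ≈ 0.5000

The binomial likelihood is conjugate to the Beta prior: with 11 successes and 16 failures, the posterior is Beta(8.1+11, 3.1+16) = Beta(19.1, 19.1).
Posterior mean = α/(α+β) = 19.1/38.2 = 0.5000.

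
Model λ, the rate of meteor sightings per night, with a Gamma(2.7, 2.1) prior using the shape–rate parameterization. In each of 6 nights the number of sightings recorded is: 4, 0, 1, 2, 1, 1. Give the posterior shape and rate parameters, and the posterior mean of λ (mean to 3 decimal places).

Posterior: Gamma(shape=11.7, rate=8.1); mean ≈ 1.444

The Poisson likelihood adds the total count to the shape and the number of exposure periods to the rate. Here ∑xᵢ = 9 and n = 6, so shape 2.7→11.7 and rate 2.1→8.1.
Posterior mean = shape/rate = 11.7/8.1 = 1.444.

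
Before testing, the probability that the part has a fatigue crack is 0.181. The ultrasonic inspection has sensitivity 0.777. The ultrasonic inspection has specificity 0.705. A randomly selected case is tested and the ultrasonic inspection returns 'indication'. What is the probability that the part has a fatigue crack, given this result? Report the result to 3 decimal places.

Let H be the event that the part has a fatigue crack. P(H) = 0.181, so P(¬H) = 0.819. With E the 'indication' result, P(E|H) = 0.777 and P(E|¬H) = 0.295.
P(E) = 0.777·0.181 + 0.295·0.819 = 0.14064 + 0.24160 = 0.38224.
By Bayes' theorem, P(H|E) = 0.14064 / 0.38224 = 0.368.

P(H | E) ≈ 0.368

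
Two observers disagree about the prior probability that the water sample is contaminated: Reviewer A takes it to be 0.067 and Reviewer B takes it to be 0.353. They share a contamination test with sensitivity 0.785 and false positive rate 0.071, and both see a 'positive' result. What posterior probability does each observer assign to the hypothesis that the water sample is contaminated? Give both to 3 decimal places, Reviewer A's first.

The likelihood ratio for a 'positive' result is 0.785/0.071 = 11.056.
Reviewer A: prior odds 0.067/0.933 = 0.071811; posterior odds 0.79397; posterior probability 0.443.
Reviewer B: prior odds 0.353/0.647 = 0.54560; posterior odds 6.0323; posterior probability 0.858.

Reviewer A: 0.443; Reviewer B: 0.858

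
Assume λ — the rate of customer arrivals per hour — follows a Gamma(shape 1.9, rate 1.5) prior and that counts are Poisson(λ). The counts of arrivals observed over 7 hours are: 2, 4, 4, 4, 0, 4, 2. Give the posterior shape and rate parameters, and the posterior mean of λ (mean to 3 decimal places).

Posterior: Gamma(shape=21.9, rate=8.5); mean ≈ 2.576

Total count ∑xᵢ = 20 over n = 7 hours.
Gamma is conjugate to the Poisson likelihood: posterior is Gamma(shape = 1.9+20 = 21.9, rate = 1.5+7 = 8.5).
E[λ | data] = 21.9/8.5 = 2.576.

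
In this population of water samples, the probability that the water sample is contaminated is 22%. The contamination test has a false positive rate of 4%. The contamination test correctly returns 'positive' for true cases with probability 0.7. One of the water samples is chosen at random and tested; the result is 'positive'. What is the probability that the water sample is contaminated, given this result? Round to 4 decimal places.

P(H | E) ≈ 0.8315

Write H for 'the water sample is contaminated'. Prior odds H:¬H = 0.22/0.78 = 0.28205. For the 'positive' outcome, the likelihood ratio is 0.7/0.04 = 17.500.
Posterior odds = 0.28205 × 17.500 = 4.9359, so P(H|E) = 4.9359/(1+4.9359) = 0.8315.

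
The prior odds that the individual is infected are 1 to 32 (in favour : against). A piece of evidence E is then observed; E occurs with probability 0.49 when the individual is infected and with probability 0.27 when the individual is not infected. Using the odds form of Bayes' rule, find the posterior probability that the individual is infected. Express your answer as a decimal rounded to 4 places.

Prior odds = 1/32 = 0.031250. In log-odds, ln(0.031250) = -3.4657.
Add log likelihood ratio: ln(1.8148) = 0.59598.
Posterior log-odds = -2.8698, so posterior odds = exp(-2.8698) = 0.056713. Converting, P(H|E) = 0.056713/1.0567 = 0.0537.

Posterior probability ≈ 0.0537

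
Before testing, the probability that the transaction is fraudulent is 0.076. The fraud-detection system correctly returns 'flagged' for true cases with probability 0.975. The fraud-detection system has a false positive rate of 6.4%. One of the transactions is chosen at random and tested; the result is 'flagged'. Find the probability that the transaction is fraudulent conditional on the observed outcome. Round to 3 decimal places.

Let H be the event that the transaction is fraudulent. P(H) = 0.076, so P(¬H) = 0.924. With E the 'flagged' result, P(E|H) = 0.975 and P(E|¬H) = 0.064.
P(E) = 0.975·0.076 + 0.064·0.924 = 0.074100 + 0.059136 = 0.13324.
By Bayes' theorem, P(H|E) = 0.074100 / 0.13324 = 0.556.

P(H | E) ≈ 0.556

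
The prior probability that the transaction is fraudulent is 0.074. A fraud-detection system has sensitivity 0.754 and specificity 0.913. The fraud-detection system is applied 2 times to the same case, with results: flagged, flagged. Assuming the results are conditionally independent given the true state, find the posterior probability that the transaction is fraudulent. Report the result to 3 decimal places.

Posterior P(H) ≈ 0.857

Let H be the event that the transaction is fraudulent; start with P(H) = 0.074. P('flagged'|H) = 0.754, P('flagged'|¬H) = 0.087.
Update on result 1 ('flagged'): P(H) ← 0.754·0.0740 / (0.754·0.0740 + 0.087·0.9260) = 0.055796/0.13636 = 0.4092.
Update on result 2 ('flagged'): P(H) ← 0.754·0.4092 / (0.754·0.4092 + 0.087·0.5908) = 0.30853/0.35993 = 0.8572.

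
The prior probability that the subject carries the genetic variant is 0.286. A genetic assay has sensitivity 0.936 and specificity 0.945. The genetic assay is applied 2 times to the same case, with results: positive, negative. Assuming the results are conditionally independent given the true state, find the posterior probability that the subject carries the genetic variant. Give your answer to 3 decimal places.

Posterior P(H) ≈ 0.316

With H the event that the subject carries the genetic variant, the joint likelihood of the observed sequence is P(data|H) = 0.936·0.064 = 0.059904 and P(data|¬H) = 0.055·0.945 = 0.051975.
Bayes: P(H|data) = 0.286·0.059904 / (0.286·0.059904 + 0.714·0.051975) = 0.017133/0.054243 = 0.3158.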